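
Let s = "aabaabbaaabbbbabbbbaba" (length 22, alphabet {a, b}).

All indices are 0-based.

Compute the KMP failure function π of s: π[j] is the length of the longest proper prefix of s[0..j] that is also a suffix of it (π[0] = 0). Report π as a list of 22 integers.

[0, 1, 0, 1, 2, 3, 0, 1, 2, 2, 3, 0, 0, 0, 1, 0, 0, 0, 0, 1, 0, 1]

π[0] = 0
j=1 s[j]='a': π[1]=1 (border 'a')
j=2 s[j]='b': k: 1→0; π[2]=0 (border '')
j=3 s[j]='a': π[3]=1 (border 'a')
j=4 s[j]='a': π[4]=2 (border 'aa')
j=5 s[j]='b': π[5]=3 (border 'aab')
j=6 s[j]='b': k: 3→0; π[6]=0 (border '')
j=7 s[j]='a': π[7]=1 (border 'a')
j=8 s[j]='a': π[8]=2 (border 'aa')
j=9 s[j]='a': k: 2→1; π[9]=2 (border 'aa')
j=10 s[j]='b': π[10]=3 (border 'aab')
j=11 s[j]='b': k: 3→0; π[11]=0 (border '')
j=12 s[j]='b': π[12]=0 (border '')
j=13 s[j]='b': π[13]=0 (border '')
j=14 s[j]='a': π[14]=1 (border 'a')
j=15 s[j]='b': k: 1→0; π[15]=0 (border '')
j=16 s[j]='b': π[16]=0 (border '')
j=17 s[j]='b': π[17]=0 (border '')
j=18 s[j]='b': π[18]=0 (border '')
j=19 s[j]='a': π[19]=1 (border 'a')
j=20 s[j]='b': k: 1→0; π[20]=0 (border '')
j=21 s[j]='a': π[21]=1 (border 'a')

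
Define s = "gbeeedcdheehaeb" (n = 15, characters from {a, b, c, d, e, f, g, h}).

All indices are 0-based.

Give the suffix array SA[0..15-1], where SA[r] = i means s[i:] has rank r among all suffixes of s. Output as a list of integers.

[12, 14, 1, 6, 5, 7, 13, 4, 3, 2, 9, 10, 0, 11, 8]

rank | idx | suffix
   0 |  12 | aeb
   1 |  14 | b
   2 |   1 | beeedcdheehaeb
   3 |   6 | cdheehaeb
   4 |   5 | dcdheehaeb
   5 |   7 | dheehaeb
   6 |  13 | eb
   7 |   4 | edcdheehaeb
   8 |   3 | eedcdheehaeb
   9 |   2 | eeedcdheehaeb
  10 |   9 | eehaeb
  11 |  10 | ehaeb
  12 |   0 | gbeeedcdheehaeb
  13 |  11 | haeb
  14 |   8 | heehaeb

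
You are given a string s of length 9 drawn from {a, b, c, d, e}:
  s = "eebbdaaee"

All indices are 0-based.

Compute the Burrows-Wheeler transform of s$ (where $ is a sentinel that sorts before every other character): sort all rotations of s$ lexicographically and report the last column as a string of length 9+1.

edaebbeea$

rank  rotation    last
    0  $eebbdaaee  e
    1  aaee$eebbd  d
    2  aee$eebbda  a
    3  bbdaaee$ee  e
    4  bdaaee$eeb  b
    5  daaee$eebb  b
    6  e$eebbdaae  e
    7  ebbdaaee$e  e
    8  ee$eebbdaa  a
    9  eebbdaaee$  $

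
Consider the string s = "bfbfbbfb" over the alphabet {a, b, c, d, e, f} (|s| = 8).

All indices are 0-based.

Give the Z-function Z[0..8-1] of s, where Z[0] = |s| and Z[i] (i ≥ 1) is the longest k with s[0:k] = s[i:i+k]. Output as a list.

[8, 0, 3, 0, 1, 3, 0, 1]

Z[0]=8
i=1: outside box; Z[1]=0
i=2: outside box; Z[2]=3 scan→box=[2,5)
i=3: min(r-i=2, Z[1]=0)=0; Z[3]=0
i=4: min(r-i=1, Z[2]=3)=1; Z[4]=1
i=5: outside box; Z[5]=3 scan→box=[5,8)
i=6: min(r-i=2, Z[1]=0)=0; Z[6]=0
i=7: min(r-i=1, Z[2]=3)=1; Z[7]=1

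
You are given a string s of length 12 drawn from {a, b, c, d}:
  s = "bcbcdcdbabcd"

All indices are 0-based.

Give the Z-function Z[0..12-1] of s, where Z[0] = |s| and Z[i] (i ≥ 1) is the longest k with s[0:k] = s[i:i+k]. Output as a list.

Z[0]=12
i=1: i≥r, start 0; Z[1]=0
i=2: i≥r, start 0; Z[2]=2 extend→box=[2,4)
i=3: min(r-i=1, Z[1]=0)=0; Z[3]=0
i=4: i≥r, start 0; Z[4]=0
i=5: i≥r, start 0; Z[5]=0
i=6: i≥r, start 0; Z[6]=0
i=7: i≥r, start 0; Z[7]=1 extend→box=[7,8)
i=8: i≥r, start 0; Z[8]=0
i=9: i≥r, start 0; Z[9]=2 extend→box=[9,11)
i=10: min(r-i=1, Z[1]=0)=0; Z[10]=0
i=11: i≥r, start 0; Z[11]=0

[12, 0, 2, 0, 0, 0, 0, 1, 0, 2, 0, 0]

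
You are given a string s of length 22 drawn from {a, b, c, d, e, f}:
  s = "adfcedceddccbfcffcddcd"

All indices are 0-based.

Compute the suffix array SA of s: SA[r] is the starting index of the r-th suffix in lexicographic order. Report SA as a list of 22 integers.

[0, 12, 11, 10, 20, 17, 3, 6, 14, 21, 9, 19, 5, 8, 18, 1, 4, 7, 16, 2, 13, 15]

rank→(start, suffix):
  0 → (0, 'adfcedceddccbfcffcddcd')
  1 → (12, 'bfcffcddcd')
  2 → (11, 'cbfcffcddcd')
  3 → (10, 'ccbfcffcddcd')
  4 → (20, 'cd')
  5 → (17, 'cddcd')
  6 → (3, 'cedceddccbfcffcddcd')
  7 → (6, 'ceddccbfcffcddcd')
  8 → (14, 'cffcddcd')
  9 → (21, 'd')
  10 → (9, 'dccbfcffcddcd')
  11 → (19, 'dcd')
  12 → (5, 'dceddccbfcffcddcd')
  13 → (8, 'ddccbfcffcddcd')
  14 → (18, 'ddcd')
  15 → (1, 'dfcedceddccbfcffcddcd')
  16 → (4, 'edceddccbfcffcddcd')
  17 → (7, 'eddccbfcffcddcd')
  18 → (16, 'fcddcd')
  19 → (2, 'fcedceddccbfcffcddcd')
  20 → (13, 'fcffcddcd')
  21 → (15, 'ffcddcd')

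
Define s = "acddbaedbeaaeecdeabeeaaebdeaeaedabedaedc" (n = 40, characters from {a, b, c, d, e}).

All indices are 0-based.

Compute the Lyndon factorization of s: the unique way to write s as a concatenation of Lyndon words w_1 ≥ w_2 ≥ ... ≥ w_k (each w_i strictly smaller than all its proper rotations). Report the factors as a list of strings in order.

emit factor 1: 'acddbaedbe' (i=0, period=10)
emit factor 2: 'aaeecdeabee' (i=10, period=11)
emit factor 3: 'aaebdeaeaedabedaedc' (i=21, period=19)

["acddbaedbe", "aaeecdeabee", "aaebdeaeaedabedaedc"]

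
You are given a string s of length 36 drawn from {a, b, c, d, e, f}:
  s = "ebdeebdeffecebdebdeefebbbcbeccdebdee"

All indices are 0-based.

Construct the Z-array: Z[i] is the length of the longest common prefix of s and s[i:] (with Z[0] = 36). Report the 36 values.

Z[0]=36
i=1: i≥r, start 0; Z[1]=0
i=2: i≥r, start 0; Z[2]=0
i=3: i≥r, start 0; Z[3]=1 grow→box=[3,4)
i=4: i≥r, start 0; Z[4]=4 grow→box=[4,8)
i=5: min(r-i=3, Z[1]=0)=0; Z[5]=0
i=6: min(r-i=2, Z[2]=0)=0; Z[6]=0
i=7: min(r-i=1, Z[3]=1)=1; Z[7]=1
i=8: i≥r, start 0; Z[8]=0
i=9: i≥r, start 0; Z[9]=0
i=10: i≥r, start 0; Z[10]=1 grow→box=[10,11)
i=11: i≥r, start 0; Z[11]=0
i=12: i≥r, start 0; Z[12]=4 grow→box=[12,16)
i=13: min(r-i=3, Z[1]=0)=0; Z[13]=0
i=14: min(r-i=2, Z[2]=0)=0; Z[14]=0
i=15: min(r-i=1, Z[3]=1)=1; Z[15]=5 grow→box=[15,20)
i=16: min(r-i=4, Z[1]=0)=0; Z[16]=0
i=17: min(r-i=3, Z[2]=0)=0; Z[17]=0
i=18: min(r-i=2, Z[3]=1)=1; Z[18]=1
i=19: min(r-i=1, Z[4]=4)=1; Z[19]=1
i=20: i≥r, start 0; Z[20]=0
i=21: i≥r, start 0; Z[21]=2 grow→box=[21,23)
i=22: min(r-i=1, Z[1]=0)=0; Z[22]=0
i=23: i≥r, start 0; Z[23]=0
i=24: i≥r, start 0; Z[24]=0
i=25: i≥r, start 0; Z[25]=0
i=26: i≥r, start 0; Z[26]=0
i=27: i≥r, start 0; Z[27]=1 grow→box=[27,28)
i=28: i≥r, start 0; Z[28]=0
i=29: i≥r, start 0; Z[29]=0
i=30: i≥r, start 0; Z[30]=0
i=31: i≥r, start 0; Z[31]=5 grow→box=[31,36)
i=32: min(r-i=4, Z[1]=0)=0; Z[32]=0
i=33: min(r-i=3, Z[2]=0)=0; Z[33]=0
i=34: min(r-i=2, Z[3]=1)=1; Z[34]=1
i=35: min(r-i=1, Z[4]=4)=1; Z[35]=1

[36, 0, 0, 1, 4, 0, 0, 1, 0, 0, 1, 0, 4, 0, 0, 5, 0, 0, 1, 1, 0, 2, 0, 0, 0, 0, 0, 1, 0, 0, 0, 5, 0, 0, 1, 1]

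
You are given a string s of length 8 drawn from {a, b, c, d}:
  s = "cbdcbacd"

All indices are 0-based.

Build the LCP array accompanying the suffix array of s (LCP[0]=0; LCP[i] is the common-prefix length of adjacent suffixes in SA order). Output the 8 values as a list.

[0, 0, 1, 0, 2, 1, 0, 1]

rank→(start, suffix):
  0 → (5, 'acd')
  1 → (4, 'bacd')
  2 → (1, 'bdcbacd')
  3 → (3, 'cbacd')
  4 → (0, 'cbdcbacd')
  5 → (6, 'cd')
  6 → (7, 'd')
  7 → (2, 'dcbacd')

SA = [5, 4, 1, 3, 0, 6, 7, 2]
i: (SA[i-1],SA[i]) lcp shared
  1: (5,4) 0 ''
  2: (4,1) 1 'b'
  3: (1,3) 0 ''
  4: (3,0) 2 'cb'
  5: (0,6) 1 'c'
  6: (6,7) 0 ''
  7: (7,2) 1 'd'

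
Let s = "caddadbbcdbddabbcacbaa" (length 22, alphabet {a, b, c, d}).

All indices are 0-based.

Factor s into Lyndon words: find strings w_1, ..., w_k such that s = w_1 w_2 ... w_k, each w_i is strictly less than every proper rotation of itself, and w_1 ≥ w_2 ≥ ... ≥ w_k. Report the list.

["c", "add", "adbbcdbdd", "abbcacb", "a", "a"]

emit factor 1: 'c' (i=0, period=1)
emit factor 2: 'add' (i=1, period=3)
emit factor 3: 'adbbcdbdd' (i=4, period=9)
emit factor 4: 'abbcacb' (i=13, period=7)
emit factor 5: 'a' (i=20, period=1)
emit factor 6: 'a' (i=21, period=1)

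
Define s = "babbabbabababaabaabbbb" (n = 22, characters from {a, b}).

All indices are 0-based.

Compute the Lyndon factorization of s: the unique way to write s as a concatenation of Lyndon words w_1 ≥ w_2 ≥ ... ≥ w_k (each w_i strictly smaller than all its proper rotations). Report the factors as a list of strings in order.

["b", "abb", "abb", "ab", "ab", "ab", "aabaabbbb"]

emit factor 1: 'b' (i=0, period=1)
emit factor 2: 'abb' (i=1, period=3)
emit factor 3: 'abb' (i=4, period=3)
emit factor 4: 'ab' (i=7, period=2)
emit factor 5: 'ab' (i=9, period=2)
emit factor 6: 'ab' (i=11, period=2)
emit factor 7: 'aabaabbbb' (i=13, period=9)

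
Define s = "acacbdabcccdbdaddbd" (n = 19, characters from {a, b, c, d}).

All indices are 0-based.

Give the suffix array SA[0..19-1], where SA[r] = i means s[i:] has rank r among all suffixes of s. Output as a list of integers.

rank→(start, suffix):
  0 → (6, 'abcccdbdaddbd')
  1 → (0, 'acacbdabcccdbdaddbd')
  2 → (2, 'acbdabcccdbdaddbd')
  3 → (14, 'addbd')
  4 → (7, 'bcccdbdaddbd')
  5 → (17, 'bd')
  6 → (4, 'bdabcccdbdaddbd')
  7 → (12, 'bdaddbd')
  8 → (1, 'cacbdabcccdbdaddbd')
  9 → (3, 'cbdabcccdbdaddbd')
  10 → (8, 'cccdbdaddbd')
  11 → (9, 'ccdbdaddbd')
  12 → (10, 'cdbdaddbd')
  13 → (18, 'd')
  14 → (5, 'dabcccdbdaddbd')
  15 → (13, 'daddbd')
  16 → (16, 'dbd')
  17 → (11, 'dbdaddbd')
  18 → (15, 'ddbd')

[6, 0, 2, 14, 7, 17, 4, 12, 1, 3, 8, 9, 10, 18, 5, 13, 16, 11, 15]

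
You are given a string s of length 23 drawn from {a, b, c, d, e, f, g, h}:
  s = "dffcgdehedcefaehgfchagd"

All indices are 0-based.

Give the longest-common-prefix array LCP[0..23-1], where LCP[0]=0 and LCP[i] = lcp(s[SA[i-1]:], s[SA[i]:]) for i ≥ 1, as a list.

sorted suffixes:
  #0 SA[0]=13  'aehgfchagd'
  #1 SA[1]=20  'agd'
  #2 SA[2]=10  'cefaehgfchagd'
  #3 SA[3]=3  'cgdehedcefaehgfchagd'
  #4 SA[4]=18  'chagd'
  #5 SA[5]=22  'd'
  #6 SA[6]=9  'dcefaehgfchagd'
  #7 SA[7]=5  'dehedcefaehgfchagd'
  #8 SA[8]=0  'dffcgdehedcefaehgfchagd'
  #9 SA[9]=8  'edcefaehgfchagd'
  #10 SA[10]=11  'efaehgfchagd'
  #11 SA[11]=6  'ehedcefaehgfchagd'
  #12 SA[12]=14  'ehgfchagd'
  #13 SA[13]=12  'faehgfchagd'
  #14 SA[14]=2  'fcgdehedcefaehgfchagd'
  #15 SA[15]=17  'fchagd'
  #16 SA[16]=1  'ffcgdehedcefaehgfchagd'
  #17 SA[17]=21  'gd'
  #18 SA[18]=4  'gdehedcefaehgfchagd'
  #19 SA[19]=16  'gfchagd'
  #20 SA[20]=19  'hagd'
  #21 SA[21]=7  'hedcefaehgfchagd'
  #22 SA[22]=15  'hgfchagd'

SA = [13, 20, 10, 3, 18, 22, 9, 5, 0, 8, 11, 6, 14, 12, 2, 17, 1, 21, 4, 16, 19, 7, 15]
i: (SA[i-1],SA[i]) lcp shared
  1: (13,20) 1 'a'
  2: (20,10) 0 ''
  3: (10,3) 1 'c'
  4: (3,18) 1 'c'
  5: (18,22) 0 ''
  6: (22,9) 1 'd'
  7: (9,5) 1 'd'
  8: (5,0) 1 'd'
  9: (0,8) 0 ''
  10: (8,11) 1 'e'
  11: (11,6) 1 'e'
  12: (6,14) 2 'eh'
  13: (14,12) 0 ''
  14: (12,2) 1 'f'
  15: (2,17) 2 'fc'
  16: (17,1) 1 'f'
  17: (1,21) 0 ''
  18: (21,4) 2 'gd'
  19: (4,16) 1 'g'
  20: (16,19) 0 ''
  21: (19,7) 1 'h'
  22: (7,15) 1 'h'

[0, 1, 0, 1, 1, 0, 1, 1, 1, 0, 1, 1, 2, 0, 1, 2, 1, 0, 2, 1, 0, 1, 1]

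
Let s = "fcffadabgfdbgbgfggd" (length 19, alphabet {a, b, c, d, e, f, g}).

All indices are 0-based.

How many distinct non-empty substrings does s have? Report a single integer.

173

rank→(start, suffix):
  0 → (6, 'abgfdbgbgfggd')
  1 → (4, 'adabgfdbgbgfggd')
  2 → (11, 'bgbgfggd')
  3 → (7, 'bgfdbgbgfggd')
  4 → (13, 'bgfggd')
  5 → (1, 'cffadabgfdbgbgfggd')
  6 → (18, 'd')
  7 → (5, 'dabgfdbgbgfggd')
  8 → (10, 'dbgbgfggd')
  9 → (3, 'fadabgfdbgbgfggd')
  10 → (0, 'fcffadabgfdbgbgfggd')
  11 → (9, 'fdbgbgfggd')
  12 → (2, 'ffadabgfdbgbgfggd')
  13 → (15, 'fggd')
  14 → (12, 'gbgfggd')
  15 → (17, 'gd')
  16 → (8, 'gfdbgbgfggd')
  17 → (14, 'gfggd')
  18 → (16, 'ggd')

SA = [6, 4, 11, 7, 13, 1, 18, 5, 10, 3, 0, 9, 2, 15, 12, 17, 8, 14, 16]
i: (SA[i-1],SA[i]) lcp shared
  1: (6,4) 1 'a'
  2: (4,11) 0 ''
  3: (11,7) 2 'bg'
  4: (7,13) 3 'bgf'
  5: (13,1) 0 ''
  6: (1,18) 0 ''
  7: (18,5) 1 'd'
  8: (5,10) 1 'd'
  9: (10,3) 0 ''
  10: (3,0) 1 'f'
  11: (0,9) 1 'f'
  12: (9,2) 1 'f'
  13: (2,15) 1 'f'
  14: (15,12) 0 ''
  15: (12,17) 1 'g'
  16: (17,8) 1 'g'
  17: (8,14) 2 'gf'
  18: (14,16) 1 'g'

n(n+1)/2 = 19·20/2 = 190
Σ LCP = 0 + 1 + 0 + 2 + 3 + 0 + 0 + 1 + 1 + 0 + 1 + 1 + 1 + 1 + 0 + 1 + 1 + 2 + 1 = 17
distinct = 190 − 17 = 173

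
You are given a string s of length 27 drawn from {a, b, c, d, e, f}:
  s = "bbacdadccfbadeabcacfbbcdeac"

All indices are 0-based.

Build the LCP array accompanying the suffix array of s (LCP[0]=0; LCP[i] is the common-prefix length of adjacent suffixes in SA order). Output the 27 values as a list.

[0, 1, 2, 2, 1, 2, 0, 2, 1, 2, 1, 2, 0, 1, 1, 1, 2, 1, 3, 0, 1, 1, 3, 0, 2, 0, 2]

rank | idx | suffix
   0 |  14 | abcacfbbcdeac
   1 |  25 | ac
   2 |   2 | acdadccfbadeabcacfbbcdeac
   3 |  17 | acfbbcdeac
   4 |   5 | adccfbadeabcacfbbcdeac
   5 |  11 | adeabcacfbbcdeac
   6 |   1 | bacdadccfbadeabcacfbbcdeac
   7 |  10 | badeabcacfbbcdeac
   8 |   0 | bbacdadccfbadeabcacfbbcdeac
   9 |  20 | bbcdeac
  10 |  15 | bcacfbbcdeac
  11 |  21 | bcdeac
  12 |  26 | c
  13 |  16 | cacfbbcdeac
  14 |   7 | ccfbadeabcacfbbcdeac
  15 |   3 | cdadccfbadeabcacfbbcdeac
  16 |  22 | cdeac
  17 |   8 | cfbadeabcacfbbcdeac
  18 |  18 | cfbbcdeac
  19 |   4 | dadccfbadeabcacfbbcdeac
  20 |   6 | dccfbadeabcacfbbcdeac
  21 |  12 | deabcacfbbcdeac
  22 |  23 | deac
  23 |  13 | eabcacfbbcdeac
  24 |  24 | eac
  25 |   9 | fbadeabcacfbbcdeac
  26 |  19 | fbbcdeac

SA = [14, 25, 2, 17, 5, 11, 1, 10, 0, 20, 15, 21, 26, 16, 7, 3, 22, 8, 18, 4, 6, 12, 23, 13, 24, 9, 19]
i: (SA[i-1],SA[i]) lcp shared
  1: (14,25) 1 'a'
  2: (25,2) 2 'ac'
  3: (2,17) 2 'ac'
  4: (17,5) 1 'a'
  5: (5,11) 2 'ad'
  6: (11,1) 0 ''
  7: (1,10) 2 'ba'
  8: (10,0) 1 'b'
  9: (0,20) 2 'bb'
  10: (20,15) 1 'b'
  11: (15,21) 2 'bc'
  12: (21,26) 0 ''
  13: (26,16) 1 'c'
  14: (16,7) 1 'c'
  15: (7,3) 1 'c'
  16: (3,22) 2 'cd'
  17: (22,8) 1 'c'
  18: (8,18) 3 'cfb'
  19: (18,4) 0 ''
  20: (4,6) 1 'd'
  21: (6,12) 1 'd'
  22: (12,23) 3 'dea'
  23: (23,13) 0 ''
  24: (13,24) 2 'ea'
  25: (24,9) 0 ''
  26: (9,19) 2 'fb'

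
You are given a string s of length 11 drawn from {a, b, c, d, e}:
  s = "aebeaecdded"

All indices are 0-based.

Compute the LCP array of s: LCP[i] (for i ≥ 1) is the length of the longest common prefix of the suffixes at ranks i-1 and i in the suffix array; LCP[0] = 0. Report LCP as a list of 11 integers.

[0, 2, 0, 0, 0, 1, 1, 0, 1, 1, 1]

sorted suffixes:
  #0 SA[0]=0  'aebeaecdded'
  #1 SA[1]=4  'aecdded'
  #2 SA[2]=2  'beaecdded'
  #3 SA[3]=6  'cdded'
  #4 SA[4]=10  'd'
  #5 SA[5]=7  'dded'
  #6 SA[6]=8  'ded'
  #7 SA[7]=3  'eaecdded'
  #8 SA[8]=1  'ebeaecdded'
  #9 SA[9]=5  'ecdded'
  #10 SA[10]=9  'ed'

SA = [0, 4, 2, 6, 10, 7, 8, 3, 1, 5, 9]
i: (SA[i-1],SA[i]) lcp shared
  1: (0,4) 2 'ae'
  2: (4,2) 0 ''
  3: (2,6) 0 ''
  4: (6,10) 0 ''
  5: (10,7) 1 'd'
  6: (7,8) 1 'd'
  7: (8,3) 0 ''
  8: (3,1) 1 'e'
  9: (1,5) 1 'e'
  10: (5,9) 1 'e'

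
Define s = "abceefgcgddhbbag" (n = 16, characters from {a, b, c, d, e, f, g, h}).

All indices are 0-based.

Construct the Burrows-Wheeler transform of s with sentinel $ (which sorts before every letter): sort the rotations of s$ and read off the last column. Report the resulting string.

rank  rotation           last
    0  $abceefgcgddhbbag  g
    1  abceefgcgddhbbag$  $
    2  ag$abceefgcgddhbb  b
    3  bag$abceefgcgddhb  b
    4  bbag$abceefgcgddh  h
    5  bceefgcgddhbbag$a  a
    6  ceefgcgddhbbag$ab  b
    7  cgddhbbag$abceefg  g
    8  ddhbbag$abceefgcg  g
    9  dhbbag$abceefgcgd  d
   10  eefgcgddhbbag$abc  c
   11  efgcgddhbbag$abce  e
   12  fgcgddhbbag$abcee  e
   13  g$abceefgcgddhbba  a
   14  gcgddhbbag$abceef  f
   15  gddhbbag$abceefgc  c
   16  hbbag$abceefgcgdd  d

g$bbhabggdceeafcd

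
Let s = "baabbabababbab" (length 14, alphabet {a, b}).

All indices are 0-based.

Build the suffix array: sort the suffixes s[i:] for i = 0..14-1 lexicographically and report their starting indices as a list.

[1, 12, 5, 7, 9, 2, 13, 0, 11, 4, 6, 8, 10, 3]

sorted suffixes:
  #0 SA[0]=1  'aabbabababbab'
  #1 SA[1]=12  'ab'
  #2 SA[2]=5  'abababbab'
  #3 SA[3]=7  'ababbab'
  #4 SA[4]=9  'abbab'
  #5 SA[5]=2  'abbabababbab'
  #6 SA[6]=13  'b'
  #7 SA[7]=0  'baabbabababbab'
  #8 SA[8]=11  'bab'
  #9 SA[9]=4  'babababbab'
  #10 SA[10]=6  'bababbab'
  #11 SA[11]=8  'babbab'
  #12 SA[12]=10  'bbab'
  #13 SA[13]=3  'bbabababbab'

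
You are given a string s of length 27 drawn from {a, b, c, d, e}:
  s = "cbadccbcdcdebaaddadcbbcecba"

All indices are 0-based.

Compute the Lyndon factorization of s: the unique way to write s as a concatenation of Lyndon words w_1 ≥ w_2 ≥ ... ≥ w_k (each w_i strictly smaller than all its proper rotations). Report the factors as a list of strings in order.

emit factor 1: 'c' (i=0, period=1)
emit factor 2: 'b' (i=1, period=1)
emit factor 3: 'adccbcdcdeb' (i=2, period=11)
emit factor 4: 'aaddadcbbcecb' (i=13, period=13)
emit factor 5: 'a' (i=26, period=1)

["c", "b", "adccbcdcdeb", "aaddadcbbcecb", "a"]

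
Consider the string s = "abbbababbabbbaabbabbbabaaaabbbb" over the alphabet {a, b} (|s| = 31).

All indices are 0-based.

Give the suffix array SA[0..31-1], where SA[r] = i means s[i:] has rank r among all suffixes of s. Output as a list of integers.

rank→(start, suffix):
  0 → (23, 'aaaabbbb')
  1 → (24, 'aaabbbb')
  2 → (13, 'aabbabbbabaaaabbbb')
  3 → (25, 'aabbbb')
  4 → (21, 'abaaaabbbb')
  5 → (4, 'ababbabbbaabbabbbabaaaabbbb')
  6 → (6, 'abbabbbaabbabbbabaaaabbbb')
  7 → (14, 'abbabbbabaaaabbbb')
  8 → (9, 'abbbaabbabbbabaaaabbbb')
  9 → (17, 'abbbabaaaabbbb')
  10 → (0, 'abbbababbabbbaabbabbbabaaaabbbb')
  11 → (26, 'abbbb')
  12 → (30, 'b')
  13 → (22, 'baaaabbbb')
  14 → (12, 'baabbabbbabaaaabbbb')
  15 → (20, 'babaaaabbbb')
  16 → (3, 'bababbabbbaabbabbbabaaaabbbb')
  17 → (5, 'babbabbbaabbabbbabaaaabbbb')
  18 → (8, 'babbbaabbabbbabaaaabbbb')
  19 → (16, 'babbbabaaaabbbb')
  20 → (29, 'bb')
  21 → (11, 'bbaabbabbbabaaaabbbb')
  22 → (19, 'bbabaaaabbbb')
  23 → (2, 'bbababbabbbaabbabbbabaaaabbbb')
  24 → (7, 'bbabbbaabbabbbabaaaabbbb')
  25 → (15, 'bbabbbabaaaabbbb')
  26 → (28, 'bbb')
  27 → (10, 'bbbaabbabbbabaaaabbbb')
  28 → (18, 'bbbabaaaabbbb')
  29 → (1, 'bbbababbabbbaabbabbbabaaaabbbb')
  30 → (27, 'bbbb')

[23, 24, 13, 25, 21, 4, 6, 14, 9, 17, 0, 26, 30, 22, 12, 20, 3, 5, 8, 16, 29, 11, 19, 2, 7, 15, 28, 10, 18, 1, 27]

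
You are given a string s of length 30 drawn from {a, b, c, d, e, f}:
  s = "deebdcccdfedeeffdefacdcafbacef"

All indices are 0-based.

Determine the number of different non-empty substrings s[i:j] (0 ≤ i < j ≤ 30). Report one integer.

rank→(start, suffix):
  0 → (19, 'acdcafbacef')
  1 → (26, 'acef')
  2 → (23, 'afbacef')
  3 → (25, 'bacef')
  4 → (3, 'bdcccdfedeeffdefacdcafbacef')
  5 → (22, 'cafbacef')
  6 → (5, 'cccdfedeeffdefacdcafbacef')
  7 → (6, 'ccdfedeeffdefacdcafbacef')
  8 → (20, 'cdcafbacef')
  9 → (7, 'cdfedeeffdefacdcafbacef')
  10 → (27, 'cef')
  11 → (21, 'dcafbacef')
  12 → (4, 'dcccdfedeeffdefacdcafbacef')
  13 → (0, 'deebdcccdfedeeffdefacdcafbacef')
  14 → (11, 'deeffdefacdcafbacef')
  15 → (16, 'defacdcafbacef')
  16 → (8, 'dfedeeffdefacdcafbacef')
  17 → (2, 'ebdcccdfedeeffdefacdcafbacef')
  18 → (10, 'edeeffdefacdcafbacef')
  19 → (1, 'eebdcccdfedeeffdefacdcafbacef')
  20 → (12, 'eeffdefacdcafbacef')
  21 → (28, 'ef')
  22 → (17, 'efacdcafbacef')
  23 → (13, 'effdefacdcafbacef')
  24 → (29, 'f')
  25 → (18, 'facdcafbacef')
  26 → (24, 'fbacef')
  27 → (15, 'fdefacdcafbacef')
  28 → (9, 'fedeeffdefacdcafbacef')
  29 → (14, 'ffdefacdcafbacef')

SA = [19, 26, 23, 25, 3, 22, 5, 6, 20, 7, 27, 21, 4, 0, 11, 16, 8, 2, 10, 1, 12, 28, 17, 13, 29, 18, 24, 15, 9, 14]
[i] adj suffixes → lcp
  [1] 19/26 → 2 ('ac')
  [2] 26/23 → 1 ('a')
  [3] 23/25 → 0 ('')
  [4] 25/3 → 1 ('b')
  [5] 3/22 → 0 ('')
  [6] 22/5 → 1 ('c')
  [7] 5/6 → 2 ('cc')
  [8] 6/20 → 1 ('c')
  [9] 20/7 → 2 ('cd')
  [10] 7/27 → 1 ('c')
  [11] 27/21 → 0 ('')
  [12] 21/4 → 2 ('dc')
  [13] 4/0 → 1 ('d')
  [14] 0/11 → 3 ('dee')
  [15] 11/16 → 2 ('de')
  [16] 16/8 → 1 ('d')
  [17] 8/2 → 0 ('')
  [18] 2/10 → 1 ('e')
  [19] 10/1 → 1 ('e')
  [20] 1/12 → 2 ('ee')
  [21] 12/28 → 1 ('e')
  [22] 28/17 → 2 ('ef')
  [23] 17/13 → 2 ('ef')
  [24] 13/29 → 0 ('')
  [25] 29/18 → 1 ('f')
  [26] 18/24 → 1 ('f')
  [27] 24/15 → 1 ('f')
  [28] 15/9 → 1 ('f')
  [29] 9/14 → 1 ('f')

n(n+1)/2 = 30·31/2 = 465
Σ LCP = 0 + 2 + 1 + 0 + 1 + 0 + 1 + 2 + 1 + 2 + 1 + 0 + 2 + 1 + 3 + 2 + 1 + 0 + 1 + 1 + 2 + 1 + 2 + 2 + 0 + 1 + 1 + 1 + 1 + 1 = 34
distinct = 465 − 34 = 431

431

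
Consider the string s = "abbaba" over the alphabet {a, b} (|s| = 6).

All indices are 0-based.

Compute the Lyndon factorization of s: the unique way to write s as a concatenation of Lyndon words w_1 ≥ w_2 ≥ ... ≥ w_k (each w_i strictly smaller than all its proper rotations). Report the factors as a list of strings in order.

["abb", "ab", "a"]

emit factor 1: 'abb' (i=0, period=3)
emit factor 2: 'ab' (i=3, period=2)
emit factor 3: 'a' (i=5, period=1)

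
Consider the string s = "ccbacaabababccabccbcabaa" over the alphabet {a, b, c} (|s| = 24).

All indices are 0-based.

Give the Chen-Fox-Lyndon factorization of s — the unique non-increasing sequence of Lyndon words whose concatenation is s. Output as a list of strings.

emit factor 1: 'c' (i=0, period=1)
emit factor 2: 'c' (i=1, period=1)
emit factor 3: 'b' (i=2, period=1)
emit factor 4: 'ac' (i=3, period=2)
emit factor 5: 'aabababccabccbcab' (i=5, period=17)
emit factor 6: 'a' (i=22, period=1)
emit factor 7: 'a' (i=23, period=1)

["c", "c", "b", "ac", "aabababccabccbcab", "a", "a"]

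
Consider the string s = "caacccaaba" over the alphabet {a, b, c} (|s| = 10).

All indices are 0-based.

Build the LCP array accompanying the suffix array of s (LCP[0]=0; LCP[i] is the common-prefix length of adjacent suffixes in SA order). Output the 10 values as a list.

rank | idx | suffix
   0 |   9 | a
   1 |   6 | aaba
   2 |   1 | aacccaaba
   3 |   7 | aba
   4 |   2 | acccaaba
   5 |   8 | ba
   6 |   5 | caaba
   7 |   0 | caacccaaba
   8 |   4 | ccaaba
   9 |   3 | cccaaba

SA = [9, 6, 1, 7, 2, 8, 5, 0, 4, 3]
[i] adj suffixes → lcp
  [1] 9/6 → 1 ('a')
  [2] 6/1 → 2 ('aa')
  [3] 1/7 → 1 ('a')
  [4] 7/2 → 1 ('a')
  [5] 2/8 → 0 ('')
  [6] 8/5 → 0 ('')
  [7] 5/0 → 3 ('caa')
  [8] 0/4 → 1 ('c')
  [9] 4/3 → 2 ('cc')

[0, 1, 2, 1, 1, 0, 0, 3, 1, 2]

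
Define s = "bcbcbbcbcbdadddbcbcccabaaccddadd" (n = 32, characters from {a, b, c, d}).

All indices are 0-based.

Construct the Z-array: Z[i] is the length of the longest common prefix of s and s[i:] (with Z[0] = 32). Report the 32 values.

[32, 0, 3, 0, 1, 5, 0, 3, 0, 1, 0, 0, 0, 0, 0, 4, 0, 2, 0, 0, 0, 0, 1, 0, 0, 0, 0, 0, 0, 0, 0, 0]

Z[0]=32
i=1: outside box; Z[1]=0
i=2: outside box; Z[2]=3 extend→box=[2,5)
i=3: min(r-i=2, Z[1]=0)=0; Z[3]=0
i=4: min(r-i=1, Z[2]=3)=1; Z[4]=1
i=5: outside box; Z[5]=5 extend→box=[5,10)
i=6: min(r-i=4, Z[1]=0)=0; Z[6]=0
i=7: min(r-i=3, Z[2]=3)=3; Z[7]=3
i=8: min(r-i=2, Z[3]=0)=0; Z[8]=0
i=9: min(r-i=1, Z[4]=1)=1; Z[9]=1
i=10: outside box; Z[10]=0
i=11: outside box; Z[11]=0
i=12: outside box; Z[12]=0
i=13: outside box; Z[13]=0
i=14: outside box; Z[14]=0
i=15: outside box; Z[15]=4 extend→box=[15,19)
i=16: min(r-i=3, Z[1]=0)=0; Z[16]=0
i=17: min(r-i=2, Z[2]=3)=2; Z[17]=2
i=18: min(r-i=1, Z[3]=0)=0; Z[18]=0
i=19: outside box; Z[19]=0
i=20: outside box; Z[20]=0
i=21: outside box; Z[21]=0
i=22: outside box; Z[22]=1 extend→box=[22,23)
i=23: outside box; Z[23]=0
i=24: outside box; Z[24]=0
i=25: outside box; Z[25]=0
i=26: outside box; Z[26]=0
i=27: outside box; Z[27]=0
i=28: outside box; Z[28]=0
i=29: outside box; Z[29]=0
i=30: outside box; Z[30]=0
i=31: outside box; Z[31]=0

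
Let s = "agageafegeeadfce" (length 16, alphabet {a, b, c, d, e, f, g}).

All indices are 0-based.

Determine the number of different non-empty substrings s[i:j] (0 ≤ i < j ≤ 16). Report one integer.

sorted suffixes:
  #0 SA[0]=11  'adfce'
  #1 SA[1]=5  'afegeeadfce'
  #2 SA[2]=0  'agageafegeeadfce'
  #3 SA[3]=2  'ageafegeeadfce'
  #4 SA[4]=14  'ce'
  #5 SA[5]=12  'dfce'
  #6 SA[6]=15  'e'
  #7 SA[7]=10  'eadfce'
  #8 SA[8]=4  'eafegeeadfce'
  #9 SA[9]=9  'eeadfce'
  #10 SA[10]=7  'egeeadfce'
  #11 SA[11]=13  'fce'
  #12 SA[12]=6  'fegeeadfce'
  #13 SA[13]=1  'gageafegeeadfce'
  #14 SA[14]=3  'geafegeeadfce'
  #15 SA[15]=8  'geeadfce'

SA = [11, 5, 0, 2, 14, 12, 15, 10, 4, 9, 7, 13, 6, 1, 3, 8]
i: (SA[i-1],SA[i]) lcp shared
  1: (11,5) 1 'a'
  2: (5,0) 1 'a'
  3: (0,2) 2 'ag'
  4: (2,14) 0 ''
  5: (14,12) 0 ''
  6: (12,15) 0 ''
  7: (15,10) 1 'e'
  8: (10,4) 2 'ea'
  9: (4,9) 1 'e'
  10: (9,7) 1 'e'
  11: (7,13) 0 ''
  12: (13,6) 1 'f'
  13: (6,1) 0 ''
  14: (1,3) 1 'g'
  15: (3,8) 2 'ge'

n(n+1)/2 = 16·17/2 = 136
Σ LCP = 0 + 1 + 1 + 2 + 0 + 0 + 0 + 1 + 2 + 1 + 1 + 0 + 1 + 0 + 1 + 2 = 13
distinct = 136 − 13 = 123

123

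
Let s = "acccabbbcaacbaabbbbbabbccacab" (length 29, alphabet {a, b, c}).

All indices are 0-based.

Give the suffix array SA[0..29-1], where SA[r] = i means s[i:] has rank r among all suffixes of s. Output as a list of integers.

rank | idx | suffix
   0 |  13 | aabbbbbabbccacab
   1 |   9 | aacbaabbbbbabbccacab
   2 |  27 | ab
   3 |  14 | abbbbbabbccacab
   4 |   4 | abbbcaacbaabbbbbabbccacab
   5 |  20 | abbccacab
   6 |  25 | acab
   7 |  10 | acbaabbbbbabbccacab
   8 |   0 | acccabbbcaacbaabbbbbabbccacab
   9 |  28 | b
  10 |  12 | baabbbbbabbccacab
  11 |  19 | babbccacab
  12 |  18 | bbabbccacab
  13 |  17 | bbbabbccacab
  14 |  16 | bbbbabbccacab
  15 |  15 | bbbbbabbccacab
  16 |   5 | bbbcaacbaabbbbbabbccacab
  17 |   6 | bbcaacbaabbbbbabbccacab
  18 |  21 | bbccacab
  19 |   7 | bcaacbaabbbbbabbccacab
  20 |  22 | bccacab
  21 |   8 | caacbaabbbbbabbccacab
  22 |  26 | cab
  23 |   3 | cabbbcaacbaabbbbbabbccacab
  24 |  24 | cacab
  25 |  11 | cbaabbbbbabbccacab
  26 |   2 | ccabbbcaacbaabbbbbabbccacab
  27 |  23 | ccacab
  28 |   1 | cccabbbcaacbaabbbbbabbccacab

[13, 9, 27, 14, 4, 20, 25, 10, 0, 28, 12, 19, 18, 17, 16, 15, 5, 6, 21, 7, 22, 8, 26, 3, 24, 11, 2, 23, 1]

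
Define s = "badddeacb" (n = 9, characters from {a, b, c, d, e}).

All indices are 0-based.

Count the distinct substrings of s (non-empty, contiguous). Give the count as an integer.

40

sorted suffixes:
  #0 SA[0]=6  'acb'
  #1 SA[1]=1  'adddeacb'
  #2 SA[2]=8  'b'
  #3 SA[3]=0  'badddeacb'
  #4 SA[4]=7  'cb'
  #5 SA[5]=2  'dddeacb'
  #6 SA[6]=3  'ddeacb'
  #7 SA[7]=4  'deacb'
  #8 SA[8]=5  'eacb'

SA = [6, 1, 8, 0, 7, 2, 3, 4, 5]
[i] adj suffixes → lcp
  [1] 6/1 → 1 ('a')
  [2] 1/8 → 0 ('')
  [3] 8/0 → 1 ('b')
  [4] 0/7 → 0 ('')
  [5] 7/2 → 0 ('')
  [6] 2/3 → 2 ('dd')
  [7] 3/4 → 1 ('d')
  [8] 4/5 → 0 ('')

n(n+1)/2 = 9·10/2 = 45
Σ LCP = 0 + 1 + 0 + 1 + 0 + 0 + 2 + 1 + 0 = 5
distinct = 45 − 5 = 40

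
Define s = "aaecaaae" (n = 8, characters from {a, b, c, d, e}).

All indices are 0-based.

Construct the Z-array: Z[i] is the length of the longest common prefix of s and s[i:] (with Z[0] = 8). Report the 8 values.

[8, 1, 0, 0, 2, 3, 1, 0]

Z[0]=8
i=1: i≥r, start 0; Z[1]=1 grow→box=[1,2)
i=2: i≥r, start 0; Z[2]=0
i=3: i≥r, start 0; Z[3]=0
i=4: i≥r, start 0; Z[4]=2 grow→box=[4,6)
i=5: min(r-i=1, Z[1]=1)=1; Z[5]=3 grow→box=[5,8)
i=6: min(r-i=2, Z[1]=1)=1; Z[6]=1
i=7: min(r-i=1, Z[2]=0)=0; Z[7]=0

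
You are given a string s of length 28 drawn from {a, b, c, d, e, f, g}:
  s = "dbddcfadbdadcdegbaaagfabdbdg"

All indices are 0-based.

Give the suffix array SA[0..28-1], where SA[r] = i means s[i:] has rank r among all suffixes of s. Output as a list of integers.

[17, 18, 22, 6, 10, 19, 16, 8, 23, 1, 25, 12, 4, 9, 7, 0, 24, 11, 3, 2, 13, 26, 14, 21, 5, 27, 15, 20]

rank→(start, suffix):
  0 → (17, 'aaagfabdbdg')
  1 → (18, 'aagfabdbdg')
  2 → (22, 'abdbdg')
  3 → (6, 'adbdadcdegbaaagfabdbdg')
  4 → (10, 'adcdegbaaagfabdbdg')
  5 → (19, 'agfabdbdg')
  6 → (16, 'baaagfabdbdg')
  7 → (8, 'bdadcdegbaaagfabdbdg')
  8 → (23, 'bdbdg')
  9 → (1, 'bddcfadbdadcdegbaaagfabdbdg')
  10 → (25, 'bdg')
  11 → (12, 'cdegbaaagfabdbdg')
  12 → (4, 'cfadbdadcdegbaaagfabdbdg')
  13 → (9, 'dadcdegbaaagfabdbdg')
  14 → (7, 'dbdadcdegbaaagfabdbdg')
  15 → (0, 'dbddcfadbdadcdegbaaagfabdbdg')
  16 → (24, 'dbdg')
  17 → (11, 'dcdegbaaagfabdbdg')
  18 → (3, 'dcfadbdadcdegbaaagfabdbdg')
  19 → (2, 'ddcfadbdadcdegbaaagfabdbdg')
  20 → (13, 'degbaaagfabdbdg')
  21 → (26, 'dg')
  22 → (14, 'egbaaagfabdbdg')
  23 → (21, 'fabdbdg')
  24 → (5, 'fadbdadcdegbaaagfabdbdg')
  25 → (27, 'g')
  26 → (15, 'gbaaagfabdbdg')
  27 → (20, 'gfabdbdg')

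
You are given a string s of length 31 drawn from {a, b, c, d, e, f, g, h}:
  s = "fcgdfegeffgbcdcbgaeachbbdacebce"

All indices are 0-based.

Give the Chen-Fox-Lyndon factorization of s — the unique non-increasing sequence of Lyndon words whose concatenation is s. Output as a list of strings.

emit factor 1: 'f' (i=0, period=1)
emit factor 2: 'cgdfegeffg' (i=1, period=10)
emit factor 3: 'bcdcbg' (i=11, period=6)
emit factor 4: 'ae' (i=17, period=2)
emit factor 5: 'achbbd' (i=19, period=6)
emit factor 6: 'acebce' (i=25, period=6)

["f", "cgdfegeffg", "bcdcbg", "ae", "achbbd", "acebce"]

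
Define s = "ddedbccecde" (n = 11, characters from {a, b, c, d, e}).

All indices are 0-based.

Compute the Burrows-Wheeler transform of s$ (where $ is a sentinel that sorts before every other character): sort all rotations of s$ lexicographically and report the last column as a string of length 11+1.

rank  rotation      last
    0  $ddedbccecde  e
    1  bccecde$dded  d
    2  ccecde$ddedb  b
    3  cde$ddedbcce  e
    4  cecde$ddedbc  c
    5  dbccecde$dde  e
    6  ddedbccecde$  $
    7  de$ddedbccec  c
    8  dedbccecde$d  d
    9  e$ddedbccecd  d
   10  ecde$ddedbcc  c
   11  edbccecde$dd  d

edbece$cddcd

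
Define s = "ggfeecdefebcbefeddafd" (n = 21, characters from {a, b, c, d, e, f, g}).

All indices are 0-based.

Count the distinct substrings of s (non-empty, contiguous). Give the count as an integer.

sorted suffixes:
  #0 SA[0]=18  'afd'
  #1 SA[1]=10  'bcbefeddafd'
  #2 SA[2]=12  'befeddafd'
  #3 SA[3]=11  'cbefeddafd'
  #4 SA[4]=5  'cdefebcbefeddafd'
  #5 SA[5]=20  'd'
  #6 SA[6]=17  'dafd'
  #7 SA[7]=16  'ddafd'
  #8 SA[8]=6  'defebcbefeddafd'
  #9 SA[9]=9  'ebcbefeddafd'
  #10 SA[10]=4  'ecdefebcbefeddafd'
  #11 SA[11]=15  'eddafd'
  #12 SA[12]=3  'eecdefebcbefeddafd'
  #13 SA[13]=7  'efebcbefeddafd'
  #14 SA[14]=13  'efeddafd'
  #15 SA[15]=19  'fd'
  #16 SA[16]=8  'febcbefeddafd'
  #17 SA[17]=14  'feddafd'
  #18 SA[18]=2  'feecdefebcbefeddafd'
  #19 SA[19]=1  'gfeecdefebcbefeddafd'
  #20 SA[20]=0  'ggfeecdefebcbefeddafd'

SA = [18, 10, 12, 11, 5, 20, 17, 16, 6, 9, 4, 15, 3, 7, 13, 19, 8, 14, 2, 1, 0]
rank  pair      lcp
   1  s[18:],s[10:]  0  ''
   2  s[10:],s[12:]  1  'b'
   3  s[12:],s[11:]  0  ''
   4  s[11:],s[5:]  1  'c'
   5  s[5:],s[20:]  0  ''
   6  s[20:],s[17:]  1  'd'
   7  s[17:],s[16:]  1  'd'
   8  s[16:],s[6:]  1  'd'
   9  s[6:],s[9:]  0  ''
  10  s[9:],s[4:]  1  'e'
  11  s[4:],s[15:]  1  'e'
  12  s[15:],s[3:]  1  'e'
  13  s[3:],s[7:]  1  'e'
  14  s[7:],s[13:]  3  'efe'
  15  s[13:],s[19:]  0  ''
  16  s[19:],s[8:]  1  'f'
  17  s[8:],s[14:]  2  'fe'
  18  s[14:],s[2:]  2  'fe'
  19  s[2:],s[1:]  0  ''
  20  s[1:],s[0:]  1  'g'

n(n+1)/2 = 21·22/2 = 231
Σ LCP = 0 + 0 + 1 + 0 + 1 + 0 + 1 + 1 + 1 + 0 + 1 + 1 + 1 + 1 + 3 + 0 + 1 + 2 + 2 + 0 + 1 = 18
distinct = 231 − 18 = 213

213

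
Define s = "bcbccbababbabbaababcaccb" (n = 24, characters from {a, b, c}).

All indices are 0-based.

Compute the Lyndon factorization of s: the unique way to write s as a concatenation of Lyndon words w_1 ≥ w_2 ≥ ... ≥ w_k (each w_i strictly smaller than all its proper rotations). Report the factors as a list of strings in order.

["bcbcc", "b", "ababbabb", "aababcaccb"]

emit factor 1: 'bcbcc' (i=0, period=5)
emit factor 2: 'b' (i=5, period=1)
emit factor 3: 'ababbabb' (i=6, period=8)
emit factor 4: 'aababcaccb' (i=14, period=10)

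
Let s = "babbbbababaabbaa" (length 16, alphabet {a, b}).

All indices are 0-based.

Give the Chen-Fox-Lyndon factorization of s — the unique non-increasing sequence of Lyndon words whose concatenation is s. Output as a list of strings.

["b", "abbbb", "ab", "ab", "aabb", "a", "a"]

emit factor 1: 'b' (i=0, period=1)
emit factor 2: 'abbbb' (i=1, period=5)
emit factor 3: 'ab' (i=6, period=2)
emit factor 4: 'ab' (i=8, period=2)
emit factor 5: 'aabb' (i=10, period=4)
emit factor 6: 'a' (i=14, period=1)
emit factor 7: 'a' (i=15, period=1)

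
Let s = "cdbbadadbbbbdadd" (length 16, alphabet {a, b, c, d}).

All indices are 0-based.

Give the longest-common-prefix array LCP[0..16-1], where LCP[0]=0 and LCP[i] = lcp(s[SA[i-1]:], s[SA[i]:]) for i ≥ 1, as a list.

rank | idx | suffix
   0 |   4 | adadbbbbdadd
   1 |   6 | adbbbbdadd
   2 |  13 | add
   3 |   3 | badadbbbbdadd
   4 |   2 | bbadadbbbbdadd
   5 |   8 | bbbbdadd
   6 |   9 | bbbdadd
   7 |  10 | bbdadd
   8 |  11 | bdadd
   9 |   0 | cdbbadadbbbbdadd
  10 |  15 | d
  11 |   5 | dadbbbbdadd
  12 |  12 | dadd
  13 |   1 | dbbadadbbbbdadd
  14 |   7 | dbbbbdadd
  15 |  14 | dd

SA = [4, 6, 13, 3, 2, 8, 9, 10, 11, 0, 15, 5, 12, 1, 7, 14]
[i] adj suffixes → lcp
  [1] 4/6 → 2 ('ad')
  [2] 6/13 → 2 ('ad')
  [3] 13/3 → 0 ('')
  [4] 3/2 → 1 ('b')
  [5] 2/8 → 2 ('bb')
  [6] 8/9 → 3 ('bbb')
  [7] 9/10 → 2 ('bb')
  [8] 10/11 → 1 ('b')
  [9] 11/0 → 0 ('')
  [10] 0/15 → 0 ('')
  [11] 15/5 → 1 ('d')
  [12] 5/12 → 3 ('dad')
  [13] 12/1 → 1 ('d')
  [14] 1/7 → 3 ('dbb')
  [15] 7/14 → 1 ('d')

[0, 2, 2, 0, 1, 2, 3, 2, 1, 0, 0, 1, 3, 1, 3, 1]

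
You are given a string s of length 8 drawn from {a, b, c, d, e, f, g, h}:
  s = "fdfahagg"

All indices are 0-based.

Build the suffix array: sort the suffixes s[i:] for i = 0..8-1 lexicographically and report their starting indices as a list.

[5, 3, 1, 2, 0, 7, 6, 4]

sorted suffixes:
  #0 SA[0]=5  'agg'
  #1 SA[1]=3  'ahagg'
  #2 SA[2]=1  'dfahagg'
  #3 SA[3]=2  'fahagg'
  #4 SA[4]=0  'fdfahagg'
  #5 SA[5]=7  'g'
  #6 SA[6]=6  'gg'
  #7 SA[7]=4  'hagg'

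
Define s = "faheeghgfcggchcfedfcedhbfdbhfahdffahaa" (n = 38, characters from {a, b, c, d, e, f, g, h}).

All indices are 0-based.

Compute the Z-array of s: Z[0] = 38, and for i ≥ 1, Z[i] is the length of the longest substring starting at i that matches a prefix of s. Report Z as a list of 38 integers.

[38, 0, 0, 0, 0, 0, 0, 0, 1, 0, 0, 0, 0, 0, 0, 1, 0, 0, 1, 0, 0, 0, 0, 0, 1, 0, 0, 0, 3, 0, 0, 0, 1, 3, 0, 0, 0, 0]

Z[0]=38
i=1: i≥r, start 0; Z[1]=0
i=2: i≥r, start 0; Z[2]=0
i=3: i≥r, start 0; Z[3]=0
i=4: i≥r, start 0; Z[4]=0
i=5: i≥r, start 0; Z[5]=0
i=6: i≥r, start 0; Z[6]=0
i=7: i≥r, start 0; Z[7]=0
i=8: i≥r, start 0; Z[8]=1 scan→box=[8,9)
i=9: i≥r, start 0; Z[9]=0
i=10: i≥r, start 0; Z[10]=0
i=11: i≥r, start 0; Z[11]=0
i=12: i≥r, start 0; Z[12]=0
i=13: i≥r, start 0; Z[13]=0
i=14: i≥r, start 0; Z[14]=0
i=15: i≥r, start 0; Z[15]=1 scan→box=[15,16)
i=16: i≥r, start 0; Z[16]=0
i=17: i≥r, start 0; Z[17]=0
i=18: i≥r, start 0; Z[18]=1 scan→box=[18,19)
i=19: i≥r, start 0; Z[19]=0
i=20: i≥r, start 0; Z[20]=0
i=21: i≥r, start 0; Z[21]=0
i=22: i≥r, start 0; Z[22]=0
i=23: i≥r, start 0; Z[23]=0
i=24: i≥r, start 0; Z[24]=1 scan→box=[24,25)
i=25: i≥r, start 0; Z[25]=0
i=26: i≥r, start 0; Z[26]=0
i=27: i≥r, start 0; Z[27]=0
i=28: i≥r, start 0; Z[28]=3 scan→box=[28,31)
i=29: min(r-i=2, Z[1]=0)=0; Z[29]=0
i=30: min(r-i=1, Z[2]=0)=0; Z[30]=0
i=31: i≥r, start 0; Z[31]=0
i=32: i≥r, start 0; Z[32]=1 scan→box=[32,33)
i=33: i≥r, start 0; Z[33]=3 scan→box=[33,36)
i=34: min(r-i=2, Z[1]=0)=0; Z[34]=0
i=35: min(r-i=1, Z[2]=0)=0; Z[35]=0
i=36: i≥r, start 0; Z[36]=0
i=37: i≥r, start 0; Z[37]=0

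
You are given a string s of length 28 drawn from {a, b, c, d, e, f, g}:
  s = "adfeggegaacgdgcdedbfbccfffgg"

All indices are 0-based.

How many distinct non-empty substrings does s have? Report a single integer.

382

rank | idx | suffix
   0 |   8 | aacgdgcdedbfbccfffgg
   1 |   9 | acgdgcdedbfbccfffgg
   2 |   0 | adfeggegaacgdgcdedbfbccfffgg
   3 |  20 | bccfffgg
   4 |  18 | bfbccfffgg
   5 |  21 | ccfffgg
   6 |  14 | cdedbfbccfffgg
   7 |  22 | cfffgg
   8 |  10 | cgdgcdedbfbccfffgg
   9 |  17 | dbfbccfffgg
  10 |  15 | dedbfbccfffgg
  11 |   1 | dfeggegaacgdgcdedbfbccfffgg
  12 |  12 | dgcdedbfbccfffgg
  13 |  16 | edbfbccfffgg
  14 |   6 | egaacgdgcdedbfbccfffgg
  15 |   3 | eggegaacgdgcdedbfbccfffgg
  16 |  19 | fbccfffgg
  17 |   2 | feggegaacgdgcdedbfbccfffgg
  18 |  23 | fffgg
  19 |  24 | ffgg
  20 |  25 | fgg
  21 |  27 | g
  22 |   7 | gaacgdgcdedbfbccfffgg
  23 |  13 | gcdedbfbccfffgg
  24 |  11 | gdgcdedbfbccfffgg
  25 |   5 | gegaacgdgcdedbfbccfffgg
  26 |  26 | gg
  27 |   4 | ggegaacgdgcdedbfbccfffgg

SA = [8, 9, 0, 20, 18, 21, 14, 22, 10, 17, 15, 1, 12, 16, 6, 3, 19, 2, 23, 24, 25, 27, 7, 13, 11, 5, 26, 4]
rank  pair      lcp
   1  s[8:],s[9:]  1  'a'
   2  s[9:],s[0:]  1  'a'
   3  s[0:],s[20:]  0  ''
   4  s[20:],s[18:]  1  'b'
   5  s[18:],s[21:]  0  ''
   6  s[21:],s[14:]  1  'c'
   7  s[14:],s[22:]  1  'c'
   8  s[22:],s[10:]  1  'c'
   9  s[10:],s[17:]  0  ''
  10  s[17:],s[15:]  1  'd'
  11  s[15:],s[1:]  1  'd'
  12  s[1:],s[12:]  1  'd'
  13  s[12:],s[16:]  0  ''
  14  s[16:],s[6:]  1  'e'
  15  s[6:],s[3:]  2  'eg'
  16  s[3:],s[19:]  0  ''
  17  s[19:],s[2:]  1  'f'
  18  s[2:],s[23:]  1  'f'
  19  s[23:],s[24:]  2  'ff'
  20  s[24:],s[25:]  1  'f'
  21  s[25:],s[27:]  0  ''
  22  s[27:],s[7:]  1  'g'
  23  s[7:],s[13:]  1  'g'
  24  s[13:],s[11:]  1  'g'
  25  s[11:],s[5:]  1  'g'
  26  s[5:],s[26:]  1  'g'
  27  s[26:],s[4:]  2  'gg'

n(n+1)/2 = 28·29/2 = 406
Σ LCP = 0 + 1 + 1 + 0 + 1 + 0 + 1 + 1 + 1 + 0 + 1 + 1 + 1 + 0 + 1 + 2 + 0 + 1 + 1 + 2 + 1 + 0 + 1 + 1 + 1 + 1 + 1 + 2 = 24
distinct = 406 − 24 = 382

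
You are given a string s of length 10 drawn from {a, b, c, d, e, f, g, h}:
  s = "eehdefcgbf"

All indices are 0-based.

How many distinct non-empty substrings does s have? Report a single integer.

rank | idx | suffix
   0 |   8 | bf
   1 |   6 | cgbf
   2 |   3 | defcgbf
   3 |   0 | eehdefcgbf
   4 |   4 | efcgbf
   5 |   1 | ehdefcgbf
   6 |   9 | f
   7 |   5 | fcgbf
   8 |   7 | gbf
   9 |   2 | hdefcgbf

SA = [8, 6, 3, 0, 4, 1, 9, 5, 7, 2]
i: (SA[i-1],SA[i]) lcp shared
  1: (8,6) 0 ''
  2: (6,3) 0 ''
  3: (3,0) 0 ''
  4: (0,4) 1 'e'
  5: (4,1) 1 'e'
  6: (1,9) 0 ''
  7: (9,5) 1 'f'
  8: (5,7) 0 ''
  9: (7,2) 0 ''

n(n+1)/2 = 10·11/2 = 55
Σ LCP = 0 + 0 + 0 + 0 + 1 + 1 + 0 + 1 + 0 + 0 = 3
distinct = 55 − 3 = 52

52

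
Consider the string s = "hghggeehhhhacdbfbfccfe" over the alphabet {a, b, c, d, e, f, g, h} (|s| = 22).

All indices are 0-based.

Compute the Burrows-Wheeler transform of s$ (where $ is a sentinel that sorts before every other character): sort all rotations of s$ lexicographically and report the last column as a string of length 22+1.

rank  rotation                 last
    0  $hghggeehhhhacdbfbfccfe  e
    1  acdbfbfccfe$hghggeehhhh  h
    2  bfbfccfe$hghggeehhhhacd  d
    3  bfccfe$hghggeehhhhacdbf  f
    4  ccfe$hghggeehhhhacdbfbf  f
    5  cdbfbfccfe$hghggeehhhha  a
    6  cfe$hghggeehhhhacdbfbfc  c
    7  dbfbfccfe$hghggeehhhhac  c
    8  e$hghggeehhhhacdbfbfccf  f
    9  eehhhhacdbfbfccfe$hghgg  g
   10  ehhhhacdbfbfccfe$hghgge  e
   11  fbfccfe$hghggeehhhhacdb  b
   12  fccfe$hghggeehhhhacdbfb  b
   13  fe$hghggeehhhhacdbfbfcc  c
   14  geehhhhacdbfbfccfe$hghg  g
   15  ggeehhhhacdbfbfccfe$hgh  h
   16  ghggeehhhhacdbfbfccfe$h  h
   17  hacdbfbfccfe$hghggeehhh  h
   18  hggeehhhhacdbfbfccfe$hg  g
   19  hghggeehhhhacdbfbfccfe$  $
   20  hhacdbfbfccfe$hghggeehh  h
   21  hhhacdbfbfccfe$hghggeeh  h
   22  hhhhacdbfbfccfe$hghggee  e

ehdffaccfgebbcghhhg$hhe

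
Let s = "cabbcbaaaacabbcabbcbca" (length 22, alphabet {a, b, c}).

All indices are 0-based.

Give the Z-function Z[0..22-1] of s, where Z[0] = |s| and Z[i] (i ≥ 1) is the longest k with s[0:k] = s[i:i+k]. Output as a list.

[22, 0, 0, 0, 1, 0, 0, 0, 0, 0, 5, 0, 0, 0, 6, 0, 0, 0, 1, 0, 2, 0]

Z[0]=22
i=1: fresh scan; Z[1]=0
i=2: fresh scan; Z[2]=0
i=3: fresh scan; Z[3]=0
i=4: fresh scan; Z[4]=1 scan→box=[4,5)
i=5: fresh scan; Z[5]=0
i=6: fresh scan; Z[6]=0
i=7: fresh scan; Z[7]=0
i=8: fresh scan; Z[8]=0
i=9: fresh scan; Z[9]=0
i=10: fresh scan; Z[10]=5 scan→box=[10,15)
i=11: min(r-i=4, Z[1]=0)=0; Z[11]=0
i=12: min(r-i=3, Z[2]=0)=0; Z[12]=0
i=13: min(r-i=2, Z[3]=0)=0; Z[13]=0
i=14: min(r-i=1, Z[4]=1)=1; Z[14]=6 scan→box=[14,20)
i=15: min(r-i=5, Z[1]=0)=0; Z[15]=0
i=16: min(r-i=4, Z[2]=0)=0; Z[16]=0
i=17: min(r-i=3, Z[3]=0)=0; Z[17]=0
i=18: min(r-i=2, Z[4]=1)=1; Z[18]=1
i=19: min(r-i=1, Z[5]=0)=0; Z[19]=0
i=20: fresh scan; Z[20]=2 scan→box=[20,22)
i=21: min(r-i=1, Z[1]=0)=0; Z[21]=0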